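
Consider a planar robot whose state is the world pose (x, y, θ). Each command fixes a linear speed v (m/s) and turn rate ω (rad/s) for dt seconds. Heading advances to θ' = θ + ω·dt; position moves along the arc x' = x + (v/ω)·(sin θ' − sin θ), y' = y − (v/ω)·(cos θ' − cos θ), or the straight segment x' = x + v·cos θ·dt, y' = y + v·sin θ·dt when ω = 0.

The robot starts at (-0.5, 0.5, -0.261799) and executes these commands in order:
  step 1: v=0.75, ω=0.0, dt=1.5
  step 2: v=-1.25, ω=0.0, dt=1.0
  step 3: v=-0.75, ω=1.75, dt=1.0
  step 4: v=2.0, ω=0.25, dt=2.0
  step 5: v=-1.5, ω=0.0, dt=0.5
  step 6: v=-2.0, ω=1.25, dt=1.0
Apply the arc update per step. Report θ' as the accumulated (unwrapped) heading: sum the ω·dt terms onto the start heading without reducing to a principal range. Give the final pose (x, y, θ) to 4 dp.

(0.1027, 2.4273, 3.2382)

step 1: θ'=-0.2618 (straight) → pose (0.5867, 0.2088, -0.2618)
step 2: θ'=-0.2618 (straight) → pose (-0.6207, 0.5324, -0.2618)
step 3: θ'=1.4882 (R=-0.4286) → pose (-1.1588, 0.1537, 1.4882)
step 4: θ'=1.9882 (R=8.0000) → pose (-1.8183, 4.0569, 1.9882)
step 5: θ'=1.9882 (straight) → pose (-1.5143, 3.3713, 1.9882)
step 6: θ'=3.2382 (R=-1.6000) → pose (0.1027, 2.4273, 3.2382)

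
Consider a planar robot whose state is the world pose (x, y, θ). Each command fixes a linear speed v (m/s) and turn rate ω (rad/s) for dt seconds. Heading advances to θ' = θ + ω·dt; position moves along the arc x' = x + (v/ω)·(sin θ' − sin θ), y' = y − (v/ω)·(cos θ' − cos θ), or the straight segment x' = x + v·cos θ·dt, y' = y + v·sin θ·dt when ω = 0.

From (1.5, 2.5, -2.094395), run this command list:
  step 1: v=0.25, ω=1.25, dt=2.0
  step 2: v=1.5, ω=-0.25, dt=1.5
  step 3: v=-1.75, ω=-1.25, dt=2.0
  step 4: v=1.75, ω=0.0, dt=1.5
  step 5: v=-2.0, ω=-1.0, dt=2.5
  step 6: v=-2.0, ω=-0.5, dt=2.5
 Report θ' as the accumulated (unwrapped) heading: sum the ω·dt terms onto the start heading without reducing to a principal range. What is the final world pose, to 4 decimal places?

step 1: θ'=0.4056 (R=0.2000) → pose (1.7521, 2.2162, 0.4056)
step 2: θ'=0.0306 (R=-6.0000) → pose (3.9360, 2.7002, 0.0306)
step 3: θ'=-2.4694 (R=1.4000) → pose (3.0213, 5.1950, -2.4694)
step 4: θ'=-2.4694 (straight) → pose (0.9674, 3.5604, -2.4694)
step 5: θ'=-4.9694 (R=2.0000) → pose (4.1471, 1.4871, -4.9694)
step 6: θ'=-6.2194 (R=4.0000) → pose (0.5335, -1.4880, -6.2194)

(0.5335, -1.4880, -6.2194)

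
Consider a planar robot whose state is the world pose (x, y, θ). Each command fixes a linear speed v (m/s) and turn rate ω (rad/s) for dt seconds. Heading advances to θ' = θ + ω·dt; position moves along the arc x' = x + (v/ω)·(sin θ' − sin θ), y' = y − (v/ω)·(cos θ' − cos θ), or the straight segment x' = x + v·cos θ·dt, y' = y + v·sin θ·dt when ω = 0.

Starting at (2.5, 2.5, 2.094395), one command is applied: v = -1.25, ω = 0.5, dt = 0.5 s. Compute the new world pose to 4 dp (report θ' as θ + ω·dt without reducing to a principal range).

(2.8766, 2.0032, 2.3444)

θ' = 2.0944 + 0.5·0.5 = 2.3444
R = v/ω = -1.25/0.5 = -2.5000
x' = 2.5 + -2.5000·(sin 2.3444 − sin 2.0944) = 2.8766
y' = 2.5 − -2.5000·(cos 2.3444 − cos 2.0944) = 2.0032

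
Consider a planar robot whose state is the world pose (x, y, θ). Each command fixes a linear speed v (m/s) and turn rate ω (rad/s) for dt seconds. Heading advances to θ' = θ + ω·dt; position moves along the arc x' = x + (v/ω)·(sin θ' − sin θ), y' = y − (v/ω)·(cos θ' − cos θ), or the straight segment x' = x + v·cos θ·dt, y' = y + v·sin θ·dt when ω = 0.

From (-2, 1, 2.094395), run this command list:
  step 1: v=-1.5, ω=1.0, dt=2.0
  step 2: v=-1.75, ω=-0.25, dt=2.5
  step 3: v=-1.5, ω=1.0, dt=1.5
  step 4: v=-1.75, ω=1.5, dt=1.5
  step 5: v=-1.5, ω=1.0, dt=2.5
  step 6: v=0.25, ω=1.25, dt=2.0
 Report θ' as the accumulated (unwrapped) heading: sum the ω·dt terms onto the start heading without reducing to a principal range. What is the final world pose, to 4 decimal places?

(4.5067, 2.9448, 12.2194)

step 1: θ'=4.0944 (R=-1.5000) → pose (0.5216, 0.8809, 4.0944)
step 2: θ'=3.4694 (R=7.0000) → pose (3.9732, 3.4524, 3.4694)
step 3: θ'=4.9694 (R=-1.5000) → pose (4.9409, 5.2538, 4.9694)
step 4: θ'=7.2194 (R=-1.1667) → pose (2.8731, 5.6489, 7.2194)
step 5: θ'=9.7194 (R=-1.5000) → pose (4.5166, 3.3242, 9.7194)
step 6: θ'=12.2194 (R=0.2000) → pose (4.5067, 2.9448, 12.2194)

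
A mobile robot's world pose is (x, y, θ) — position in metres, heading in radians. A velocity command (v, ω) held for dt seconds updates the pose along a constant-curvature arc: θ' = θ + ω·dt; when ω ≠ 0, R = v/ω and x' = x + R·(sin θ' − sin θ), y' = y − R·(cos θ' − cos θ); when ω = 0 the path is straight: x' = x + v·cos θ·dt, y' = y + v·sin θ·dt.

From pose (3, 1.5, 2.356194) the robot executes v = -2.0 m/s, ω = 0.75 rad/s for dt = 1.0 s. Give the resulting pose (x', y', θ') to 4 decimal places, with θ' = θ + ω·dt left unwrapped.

θ' = 2.3562 + 0.75·1.0 = 3.1062
R = v/ω = -2.0/0.75 = -2.6667
x' = 3 + -2.6667·(sin 3.1062 − sin 2.3562) = 4.7912
y' = 1.5 − -2.6667·(cos 3.1062 − cos 2.3562) = 0.7206

(4.7912, 0.7206, 3.1062)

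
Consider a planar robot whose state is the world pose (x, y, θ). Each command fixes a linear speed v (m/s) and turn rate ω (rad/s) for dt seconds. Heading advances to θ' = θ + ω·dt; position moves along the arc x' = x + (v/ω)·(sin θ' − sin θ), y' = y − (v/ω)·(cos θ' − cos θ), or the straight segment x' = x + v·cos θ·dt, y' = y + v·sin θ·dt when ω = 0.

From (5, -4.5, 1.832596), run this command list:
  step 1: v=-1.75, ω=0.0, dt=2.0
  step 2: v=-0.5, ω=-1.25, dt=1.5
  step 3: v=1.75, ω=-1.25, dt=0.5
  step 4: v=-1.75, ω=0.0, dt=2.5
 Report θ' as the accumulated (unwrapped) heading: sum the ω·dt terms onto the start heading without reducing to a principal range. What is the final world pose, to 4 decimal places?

(2.8735, -5.9751, -0.6674)

step 1: θ'=1.8326 (straight) → pose (5.9059, -7.8807, 1.8326)
step 2: θ'=-0.0424 (R=0.4000) → pose (5.5025, -8.3839, -0.0424)
step 3: θ'=-0.6674 (R=-1.4000) → pose (6.3097, -8.6830, -0.6674)
step 4: θ'=-0.6674 (straight) → pose (2.8735, -5.9751, -0.6674)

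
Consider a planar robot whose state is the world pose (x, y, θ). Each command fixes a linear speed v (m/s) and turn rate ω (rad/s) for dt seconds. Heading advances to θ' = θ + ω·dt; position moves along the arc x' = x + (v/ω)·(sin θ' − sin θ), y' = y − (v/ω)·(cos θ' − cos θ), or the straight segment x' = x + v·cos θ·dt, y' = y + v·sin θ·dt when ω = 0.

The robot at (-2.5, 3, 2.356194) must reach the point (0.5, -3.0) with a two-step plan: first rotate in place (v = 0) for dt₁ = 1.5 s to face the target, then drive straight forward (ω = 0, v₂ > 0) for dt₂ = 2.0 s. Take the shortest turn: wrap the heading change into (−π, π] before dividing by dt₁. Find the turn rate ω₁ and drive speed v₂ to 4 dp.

heading to target = atan2(-3−3, 0.5−-2.5) = -1.1071
Δθ = wrap(-1.1071 − 2.3562) = 2.8198; ω₁ = Δθ/dt₁ = 1.8799
distance = √((0.5−-2.5)² + (-3−3)²) = 6.7082; v₂ = distance/dt₂ = 3.3541

ω₁ = 1.8799, v₂ = 3.3541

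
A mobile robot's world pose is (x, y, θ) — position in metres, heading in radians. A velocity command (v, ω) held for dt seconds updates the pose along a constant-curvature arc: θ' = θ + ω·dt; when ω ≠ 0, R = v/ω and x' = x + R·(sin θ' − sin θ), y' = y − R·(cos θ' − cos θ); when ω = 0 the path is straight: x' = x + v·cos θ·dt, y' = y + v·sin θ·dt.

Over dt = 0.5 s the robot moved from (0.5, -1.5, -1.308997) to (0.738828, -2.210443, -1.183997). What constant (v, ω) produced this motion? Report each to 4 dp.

Δθ = -1.183997 − -1.308997 = 0.125000
ω = Δθ/dt = 0.125000/0.5 = 0.2500
R = −Δy/(cos θ' − cos θ) = 6.0000
v = R·ω = 6.0000·0.2500 = 1.5000

v = 1.5000, ω = 0.2500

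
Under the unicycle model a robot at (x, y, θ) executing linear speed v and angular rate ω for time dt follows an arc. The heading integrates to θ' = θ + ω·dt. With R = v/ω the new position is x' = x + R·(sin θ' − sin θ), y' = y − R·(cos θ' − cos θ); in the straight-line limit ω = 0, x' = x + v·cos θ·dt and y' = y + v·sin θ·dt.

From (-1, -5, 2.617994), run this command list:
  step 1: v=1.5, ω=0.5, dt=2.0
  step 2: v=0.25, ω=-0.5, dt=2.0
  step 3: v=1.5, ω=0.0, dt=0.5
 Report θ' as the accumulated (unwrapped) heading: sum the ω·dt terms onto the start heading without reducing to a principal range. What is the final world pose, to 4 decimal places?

(-5.0046, -4.5458, 2.6180)

step 1: θ'=3.6180 (R=3.0000) → pose (-3.8758, -4.9321, 3.6180)
step 2: θ'=2.6180 (R=-0.5000) → pose (-4.3550, -4.9208, 2.6180)
step 3: θ'=2.6180 (straight) → pose (-5.0046, -4.5458, 2.6180)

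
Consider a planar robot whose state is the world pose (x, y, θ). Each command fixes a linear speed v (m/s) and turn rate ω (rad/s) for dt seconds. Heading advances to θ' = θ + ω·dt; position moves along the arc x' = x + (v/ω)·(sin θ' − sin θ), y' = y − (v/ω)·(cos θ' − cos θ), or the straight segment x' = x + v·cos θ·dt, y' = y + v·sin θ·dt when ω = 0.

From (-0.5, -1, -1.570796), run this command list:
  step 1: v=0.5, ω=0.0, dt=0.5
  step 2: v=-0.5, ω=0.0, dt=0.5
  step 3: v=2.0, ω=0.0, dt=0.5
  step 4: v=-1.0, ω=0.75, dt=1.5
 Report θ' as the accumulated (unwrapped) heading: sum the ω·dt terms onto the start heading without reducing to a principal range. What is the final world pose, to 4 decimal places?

step 1: θ'=-1.5708 (straight) → pose (-0.5000, -1.2500, -1.5708)
step 2: θ'=-1.5708 (straight) → pose (-0.5000, -1.0000, -1.5708)
step 3: θ'=-1.5708 (straight) → pose (-0.5000, -2.0000, -1.5708)
step 4: θ'=-0.4458 (R=-1.3333) → pose (-1.2584, -0.7970, -0.4458)

(-1.2584, -0.7970, -0.4458)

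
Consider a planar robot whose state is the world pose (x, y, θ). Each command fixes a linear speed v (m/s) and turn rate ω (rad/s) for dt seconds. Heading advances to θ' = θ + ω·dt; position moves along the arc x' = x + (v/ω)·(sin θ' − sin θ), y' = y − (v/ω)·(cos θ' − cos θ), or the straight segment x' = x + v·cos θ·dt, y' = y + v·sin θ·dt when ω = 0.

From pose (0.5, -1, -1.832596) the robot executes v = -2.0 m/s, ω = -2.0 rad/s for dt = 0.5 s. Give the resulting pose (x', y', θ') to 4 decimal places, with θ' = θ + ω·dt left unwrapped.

(1.1618, -0.3062, -2.8326)

θ' = -1.8326 + -2.0·0.5 = -2.8326
R = v/ω = -2.0/-2.0 = 1.0000
x' = 0.5 + 1.0000·(sin -2.8326 − sin -1.8326) = 1.1618
y' = -1 − 1.0000·(cos -2.8326 − cos -1.8326) = -0.3062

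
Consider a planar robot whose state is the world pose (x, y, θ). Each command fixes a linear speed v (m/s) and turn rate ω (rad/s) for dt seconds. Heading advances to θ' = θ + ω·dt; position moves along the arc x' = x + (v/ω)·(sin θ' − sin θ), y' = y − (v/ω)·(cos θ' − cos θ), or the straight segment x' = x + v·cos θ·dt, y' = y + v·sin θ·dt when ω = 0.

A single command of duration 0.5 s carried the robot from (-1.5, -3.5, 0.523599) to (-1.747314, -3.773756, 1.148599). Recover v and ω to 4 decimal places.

v = -0.7500, ω = 1.2500

Δθ = 1.148599 − 0.523599 = 0.625000
ω = Δθ/dt = 0.625000/0.5 = 1.2500
R = −Δy/(cos θ' − cos θ) = -0.6000
v = R·ω = -0.6000·1.2500 = -0.7500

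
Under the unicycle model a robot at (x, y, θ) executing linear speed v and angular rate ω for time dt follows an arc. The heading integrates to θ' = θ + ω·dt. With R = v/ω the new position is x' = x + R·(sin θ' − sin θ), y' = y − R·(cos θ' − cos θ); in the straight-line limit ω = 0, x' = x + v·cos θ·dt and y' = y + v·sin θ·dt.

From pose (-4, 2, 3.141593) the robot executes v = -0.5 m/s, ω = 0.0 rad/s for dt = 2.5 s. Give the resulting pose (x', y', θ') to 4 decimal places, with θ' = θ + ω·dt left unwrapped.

θ' = 3.1416 + 0.0·2.5 = 3.1416
ω = 0 → straight: x' = -4 + -0.5·cos(3.1416)·2.5 = -2.7500
y' = 2 + -0.5·sin(3.1416)·2.5 = 2.0000

(-2.7500, 2.0000, 3.1416)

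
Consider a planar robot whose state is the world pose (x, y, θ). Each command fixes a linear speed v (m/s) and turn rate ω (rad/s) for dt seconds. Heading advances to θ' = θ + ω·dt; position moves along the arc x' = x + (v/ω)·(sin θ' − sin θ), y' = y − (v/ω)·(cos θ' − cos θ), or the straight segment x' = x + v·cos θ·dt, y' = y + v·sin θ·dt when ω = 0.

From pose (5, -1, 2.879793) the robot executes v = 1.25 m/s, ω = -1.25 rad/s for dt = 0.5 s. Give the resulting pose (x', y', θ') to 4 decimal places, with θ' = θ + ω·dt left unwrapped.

(4.4838, -0.6660, 2.2548)

θ' = 2.8798 + -1.25·0.5 = 2.2548
R = v/ω = 1.25/-1.25 = -1.0000
x' = 5 + -1.0000·(sin 2.2548 − sin 2.8798) = 4.4838
y' = -1 − -1.0000·(cos 2.2548 − cos 2.8798) = -0.6660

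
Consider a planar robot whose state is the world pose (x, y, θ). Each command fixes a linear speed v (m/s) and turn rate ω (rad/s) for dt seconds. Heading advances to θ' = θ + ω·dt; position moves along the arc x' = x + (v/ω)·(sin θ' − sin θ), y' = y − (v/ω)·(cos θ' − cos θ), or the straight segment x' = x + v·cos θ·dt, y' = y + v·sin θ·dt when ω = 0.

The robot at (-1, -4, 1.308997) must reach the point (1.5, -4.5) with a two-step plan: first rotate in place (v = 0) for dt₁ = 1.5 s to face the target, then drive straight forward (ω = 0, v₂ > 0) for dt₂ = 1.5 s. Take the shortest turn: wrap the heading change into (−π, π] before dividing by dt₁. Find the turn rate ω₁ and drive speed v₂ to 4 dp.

heading to target = atan2(-4.5−-4, 1.5−-1) = -0.1974
Δθ = wrap(-0.1974 − 1.3090) = -1.5064; ω₁ = Δθ/dt₁ = -1.0043
distance = √((1.5−-1)² + (-4.5−-4)²) = 2.5495; v₂ = distance/dt₂ = 1.6997

ω₁ = -1.0043, v₂ = 1.6997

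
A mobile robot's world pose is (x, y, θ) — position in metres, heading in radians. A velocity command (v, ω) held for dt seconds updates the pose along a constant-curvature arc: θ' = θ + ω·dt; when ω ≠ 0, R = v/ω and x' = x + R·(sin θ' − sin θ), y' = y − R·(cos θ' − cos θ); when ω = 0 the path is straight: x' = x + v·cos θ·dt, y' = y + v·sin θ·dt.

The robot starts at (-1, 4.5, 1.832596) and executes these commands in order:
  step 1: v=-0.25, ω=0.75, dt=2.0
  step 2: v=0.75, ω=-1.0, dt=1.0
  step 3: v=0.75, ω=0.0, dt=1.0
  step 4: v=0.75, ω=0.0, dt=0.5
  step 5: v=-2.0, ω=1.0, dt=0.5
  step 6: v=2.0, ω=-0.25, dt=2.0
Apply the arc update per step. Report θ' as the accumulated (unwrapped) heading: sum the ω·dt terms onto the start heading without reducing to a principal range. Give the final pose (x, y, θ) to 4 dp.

step 1: θ'=3.3326 (R=-0.3333) → pose (-0.6147, 4.2590, 3.3326)
step 2: θ'=2.3326 (R=-0.7500) → pose (-1.2998, 4.4777, 2.3326)
step 3: θ'=2.3326 (straight) → pose (-1.8175, 5.0204, 2.3326)
step 4: θ'=2.3326 (straight) → pose (-2.0763, 5.2917, 2.3326)
step 5: θ'=2.8326 (R=-2.0000) → pose (-1.2373, 4.7669, 2.8326)
step 6: θ'=2.3326 (R=-8.0000) → pose (-4.5933, 6.8662, 2.3326)

(-4.5933, 6.8662, 2.3326)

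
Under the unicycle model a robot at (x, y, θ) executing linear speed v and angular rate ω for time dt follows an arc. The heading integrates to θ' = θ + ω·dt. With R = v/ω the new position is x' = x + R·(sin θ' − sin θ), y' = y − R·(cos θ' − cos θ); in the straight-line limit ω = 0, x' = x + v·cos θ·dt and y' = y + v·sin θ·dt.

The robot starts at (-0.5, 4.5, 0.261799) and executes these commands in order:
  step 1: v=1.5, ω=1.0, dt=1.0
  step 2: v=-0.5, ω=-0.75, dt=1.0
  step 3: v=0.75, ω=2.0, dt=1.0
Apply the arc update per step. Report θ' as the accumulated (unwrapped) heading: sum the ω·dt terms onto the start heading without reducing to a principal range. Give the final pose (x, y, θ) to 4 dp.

step 1: θ'=1.2618 (R=1.5000) → pose (0.5407, 5.4927, 1.2618)
step 2: θ'=0.5118 (R=0.6667) → pose (0.2321, 5.1142, 0.5118)
step 3: θ'=2.5118 (R=0.3750) → pose (0.2693, 5.7442, 2.5118)

(0.2693, 5.7442, 2.5118)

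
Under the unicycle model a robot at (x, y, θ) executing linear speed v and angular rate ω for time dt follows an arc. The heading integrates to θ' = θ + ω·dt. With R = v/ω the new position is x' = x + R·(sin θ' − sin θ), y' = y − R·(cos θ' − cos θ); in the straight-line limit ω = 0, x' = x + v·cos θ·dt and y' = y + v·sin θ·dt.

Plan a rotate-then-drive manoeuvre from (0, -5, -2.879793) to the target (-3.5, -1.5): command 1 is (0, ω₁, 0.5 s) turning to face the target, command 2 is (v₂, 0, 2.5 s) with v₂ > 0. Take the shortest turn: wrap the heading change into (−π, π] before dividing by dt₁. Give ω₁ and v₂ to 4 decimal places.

heading to target = atan2(-1.5−-5, -3.5−0) = 2.3562
Δθ = wrap(2.3562 − -2.8798) = -1.0472; ω₁ = Δθ/dt₁ = -2.0944
distance = √((-3.5−0)² + (-1.5−-5)²) = 4.9497; v₂ = distance/dt₂ = 1.9799

ω₁ = -2.0944, v₂ = 1.9799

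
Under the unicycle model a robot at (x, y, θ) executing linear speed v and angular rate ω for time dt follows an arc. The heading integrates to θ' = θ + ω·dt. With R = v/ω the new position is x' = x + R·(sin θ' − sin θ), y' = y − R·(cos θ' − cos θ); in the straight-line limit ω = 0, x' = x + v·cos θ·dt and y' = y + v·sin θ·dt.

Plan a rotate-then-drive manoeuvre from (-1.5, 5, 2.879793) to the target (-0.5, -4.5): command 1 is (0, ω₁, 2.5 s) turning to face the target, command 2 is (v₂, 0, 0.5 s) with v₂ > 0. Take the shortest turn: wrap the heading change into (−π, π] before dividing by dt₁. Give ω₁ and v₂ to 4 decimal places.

heading to target = atan2(-4.5−5, -0.5−-1.5) = -1.4659
Δθ = wrap(-1.4659 − 2.8798) = 1.9375; ω₁ = Δθ/dt₁ = 0.7750
distance = √((-0.5−-1.5)² + (-4.5−5)²) = 9.5525; v₂ = distance/dt₂ = 19.1050

ω₁ = 0.7750, v₂ = 19.1050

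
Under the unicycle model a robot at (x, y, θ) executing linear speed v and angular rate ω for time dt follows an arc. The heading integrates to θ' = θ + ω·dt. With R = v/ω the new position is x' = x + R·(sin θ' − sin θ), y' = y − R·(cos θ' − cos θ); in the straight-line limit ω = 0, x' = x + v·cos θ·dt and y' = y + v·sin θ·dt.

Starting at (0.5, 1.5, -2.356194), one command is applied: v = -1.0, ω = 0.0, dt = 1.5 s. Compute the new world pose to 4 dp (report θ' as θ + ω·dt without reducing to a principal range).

θ' = -2.3562 + 0.0·1.5 = -2.3562
ω = 0 → straight: x' = 0.5 + -1.0·cos(-2.3562)·1.5 = 1.5607
y' = 1.5 + -1.0·sin(-2.3562)·1.5 = 2.5607

(1.5607, 2.5607, -2.3562)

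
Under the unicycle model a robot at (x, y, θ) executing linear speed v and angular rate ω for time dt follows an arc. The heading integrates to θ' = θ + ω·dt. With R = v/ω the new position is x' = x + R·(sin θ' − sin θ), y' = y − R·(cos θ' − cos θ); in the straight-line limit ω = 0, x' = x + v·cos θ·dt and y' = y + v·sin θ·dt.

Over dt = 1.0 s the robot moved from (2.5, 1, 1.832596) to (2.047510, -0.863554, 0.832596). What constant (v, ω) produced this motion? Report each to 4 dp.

Δθ = 0.832596 − 1.832596 = -1.000000
ω = Δθ/dt = -1.000000/1.0 = -1.0000
R = −Δy/(cos θ' − cos θ) = 2.0000
v = R·ω = 2.0000·-1.0000 = -2.0000

v = -2.0000, ω = -1.0000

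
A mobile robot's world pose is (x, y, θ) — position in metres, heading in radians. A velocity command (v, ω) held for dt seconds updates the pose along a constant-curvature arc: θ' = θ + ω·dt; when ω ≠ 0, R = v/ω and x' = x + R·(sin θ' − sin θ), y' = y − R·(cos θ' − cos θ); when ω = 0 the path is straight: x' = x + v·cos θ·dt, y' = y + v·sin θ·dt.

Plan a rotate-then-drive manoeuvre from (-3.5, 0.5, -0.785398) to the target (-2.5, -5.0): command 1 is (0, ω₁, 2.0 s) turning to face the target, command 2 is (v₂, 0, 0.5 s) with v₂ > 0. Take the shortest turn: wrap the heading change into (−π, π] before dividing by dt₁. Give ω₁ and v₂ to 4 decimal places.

heading to target = atan2(-5−0.5, -2.5−-3.5) = -1.3909
Δθ = wrap(-1.3909 − -0.7854) = -0.6055; ω₁ = Δθ/dt₁ = -0.3028
distance = √((-2.5−-3.5)² + (-5−0.5)²) = 5.5902; v₂ = distance/dt₂ = 11.1803

ω₁ = -0.3028, v₂ = 11.1803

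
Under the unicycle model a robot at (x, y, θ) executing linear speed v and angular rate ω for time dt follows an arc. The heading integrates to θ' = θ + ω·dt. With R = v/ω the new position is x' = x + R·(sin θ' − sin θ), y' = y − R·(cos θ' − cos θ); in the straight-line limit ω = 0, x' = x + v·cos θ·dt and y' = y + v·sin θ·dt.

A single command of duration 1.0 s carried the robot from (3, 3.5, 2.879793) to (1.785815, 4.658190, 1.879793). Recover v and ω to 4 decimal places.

v = 1.7500, ω = -1.0000

Δθ = 1.879793 − 2.879793 = -1.000000
ω = Δθ/dt = -1.000000/1.0 = -1.0000
R = Δx/(sin θ' − sin θ) = -1.7500
v = R·ω = -1.7500·-1.0000 = 1.7500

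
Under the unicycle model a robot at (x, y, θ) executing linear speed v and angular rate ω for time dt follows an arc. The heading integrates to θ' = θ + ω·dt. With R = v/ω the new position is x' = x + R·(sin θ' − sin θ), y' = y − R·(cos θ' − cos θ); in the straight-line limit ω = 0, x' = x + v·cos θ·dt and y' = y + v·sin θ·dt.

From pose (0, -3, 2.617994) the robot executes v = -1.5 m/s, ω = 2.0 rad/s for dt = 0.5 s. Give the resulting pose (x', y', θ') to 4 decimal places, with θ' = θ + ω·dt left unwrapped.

θ' = 2.6180 + 2.0·0.5 = 3.6180
R = v/ω = -1.5/2.0 = -0.7500
x' = 0 + -0.7500·(sin 3.6180 − sin 2.6180) = 0.7189
y' = -3 − -0.7500·(cos 3.6180 − cos 2.6180) = -3.0170

(0.7189, -3.0170, 3.6180)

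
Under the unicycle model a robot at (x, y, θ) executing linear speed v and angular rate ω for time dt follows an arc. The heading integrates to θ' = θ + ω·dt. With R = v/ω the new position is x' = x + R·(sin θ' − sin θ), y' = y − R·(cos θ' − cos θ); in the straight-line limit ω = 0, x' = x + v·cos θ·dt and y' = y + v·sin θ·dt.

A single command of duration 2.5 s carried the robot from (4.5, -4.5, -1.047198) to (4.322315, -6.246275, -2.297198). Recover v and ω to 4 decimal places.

Δθ = -2.297198 − -1.047198 = -1.250000
ω = Δθ/dt = -1.250000/2.5 = -0.5000
R = −Δy/(cos θ' − cos θ) = -1.5000
v = R·ω = -1.5000·-0.5000 = 0.7500

v = 0.7500, ω = -0.5000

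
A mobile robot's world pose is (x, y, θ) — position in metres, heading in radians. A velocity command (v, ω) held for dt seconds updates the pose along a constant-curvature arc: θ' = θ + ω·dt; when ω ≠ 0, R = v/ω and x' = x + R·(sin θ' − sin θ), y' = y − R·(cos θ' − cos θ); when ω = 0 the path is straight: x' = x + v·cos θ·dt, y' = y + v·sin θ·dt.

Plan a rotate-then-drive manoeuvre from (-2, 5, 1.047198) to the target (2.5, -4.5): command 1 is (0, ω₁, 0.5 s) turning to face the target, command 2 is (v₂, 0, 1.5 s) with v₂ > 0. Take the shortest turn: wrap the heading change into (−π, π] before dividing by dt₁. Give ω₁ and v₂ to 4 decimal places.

ω₁ = -4.3512, v₂ = 7.0079

heading to target = atan2(-4.5−5, 2.5−-2) = -1.1284
Δθ = wrap(-1.1284 − 1.0472) = -2.1756; ω₁ = Δθ/dt₁ = -4.3512
distance = √((2.5−-2)² + (-4.5−5)²) = 10.5119; v₂ = distance/dt₂ = 7.0079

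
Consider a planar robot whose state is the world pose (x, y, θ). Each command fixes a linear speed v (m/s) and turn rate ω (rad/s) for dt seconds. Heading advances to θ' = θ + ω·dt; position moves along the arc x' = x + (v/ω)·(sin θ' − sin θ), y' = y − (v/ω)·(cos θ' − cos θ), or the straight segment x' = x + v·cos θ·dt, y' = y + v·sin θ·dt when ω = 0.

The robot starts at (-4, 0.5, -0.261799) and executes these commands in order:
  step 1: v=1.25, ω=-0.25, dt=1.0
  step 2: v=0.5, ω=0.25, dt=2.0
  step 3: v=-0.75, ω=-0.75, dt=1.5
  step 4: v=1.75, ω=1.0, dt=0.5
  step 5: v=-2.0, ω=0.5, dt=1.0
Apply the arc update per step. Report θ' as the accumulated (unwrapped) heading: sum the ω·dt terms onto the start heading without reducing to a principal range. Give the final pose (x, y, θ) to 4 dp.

step 1: θ'=-0.5118 (R=-5.0000) → pose (-2.8454, 0.0297, -0.5118)
step 2: θ'=-0.0118 (R=2.0000) → pose (-1.8895, -0.2264, -0.0118)
step 3: θ'=-1.1368 (R=1.0000) → pose (-2.7850, 0.3530, -1.1368)
step 4: θ'=-0.6368 (R=1.7500) → pose (-2.2378, -0.3181, -0.6368)
step 5: θ'=-0.1368 (R=-4.0000) → pose (-4.0708, 0.4285, -0.1368)

(-4.0708, 0.4285, -0.1368)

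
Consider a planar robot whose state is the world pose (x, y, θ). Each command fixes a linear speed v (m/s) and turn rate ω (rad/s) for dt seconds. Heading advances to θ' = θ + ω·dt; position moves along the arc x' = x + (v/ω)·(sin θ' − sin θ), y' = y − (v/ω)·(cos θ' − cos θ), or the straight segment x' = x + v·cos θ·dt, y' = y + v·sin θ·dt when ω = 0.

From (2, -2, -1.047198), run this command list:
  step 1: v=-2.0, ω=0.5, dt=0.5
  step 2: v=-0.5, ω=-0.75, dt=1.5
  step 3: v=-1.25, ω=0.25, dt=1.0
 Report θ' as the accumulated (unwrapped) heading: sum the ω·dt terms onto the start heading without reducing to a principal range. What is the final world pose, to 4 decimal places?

step 1: θ'=-0.7972 (R=-4.0000) → pose (1.3975, -1.2051, -0.7972)
step 2: θ'=-1.9222 (R=0.6667) → pose (1.2485, -0.5099, -1.9222)
step 3: θ'=-1.6722 (R=-5.0000) → pose (1.5284, 0.7051, -1.6722)

(1.5284, 0.7051, -1.6722)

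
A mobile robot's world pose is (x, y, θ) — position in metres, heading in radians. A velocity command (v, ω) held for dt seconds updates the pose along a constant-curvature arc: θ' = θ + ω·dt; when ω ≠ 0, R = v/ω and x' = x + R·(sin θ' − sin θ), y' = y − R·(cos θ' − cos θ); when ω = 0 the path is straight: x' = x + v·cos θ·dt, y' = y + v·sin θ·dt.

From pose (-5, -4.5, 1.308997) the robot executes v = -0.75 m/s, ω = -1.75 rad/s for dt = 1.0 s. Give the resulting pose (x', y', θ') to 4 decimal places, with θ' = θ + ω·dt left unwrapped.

(-5.5969, -4.7766, -0.4410)

θ' = 1.3090 + -1.75·1.0 = -0.4410
R = v/ω = -0.75/-1.75 = 0.4286
x' = -5 + 0.4286·(sin -0.4410 − sin 1.3090) = -5.5969
y' = -4.5 − 0.4286·(cos -0.4410 − cos 1.3090) = -4.7766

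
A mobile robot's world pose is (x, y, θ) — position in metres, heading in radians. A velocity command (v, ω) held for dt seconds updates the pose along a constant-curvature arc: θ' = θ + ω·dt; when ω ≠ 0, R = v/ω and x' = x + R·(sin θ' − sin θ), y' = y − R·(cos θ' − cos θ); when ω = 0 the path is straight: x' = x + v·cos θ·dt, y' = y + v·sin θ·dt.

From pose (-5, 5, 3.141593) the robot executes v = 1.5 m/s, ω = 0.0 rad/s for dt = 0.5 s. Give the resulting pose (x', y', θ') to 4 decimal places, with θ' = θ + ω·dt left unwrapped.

θ' = 3.1416 + 0.0·0.5 = 3.1416
ω = 0 → straight: x' = -5 + 1.5·cos(3.1416)·0.5 = -5.7500
y' = 5 + 1.5·sin(3.1416)·0.5 = 5.0000

(-5.7500, 5.0000, 3.1416)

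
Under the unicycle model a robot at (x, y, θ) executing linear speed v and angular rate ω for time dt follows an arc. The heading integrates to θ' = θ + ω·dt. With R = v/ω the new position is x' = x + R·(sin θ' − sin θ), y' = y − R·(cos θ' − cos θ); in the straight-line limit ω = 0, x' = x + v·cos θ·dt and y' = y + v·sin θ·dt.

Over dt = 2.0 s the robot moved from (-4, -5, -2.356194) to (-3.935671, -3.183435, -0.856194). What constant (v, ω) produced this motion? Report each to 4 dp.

v = -1.0000, ω = 0.7500

Δθ = -0.856194 − -2.356194 = 1.500000
ω = Δθ/dt = 1.500000/2.0 = 0.7500
R = −Δy/(cos θ' − cos θ) = -1.3333
v = R·ω = -1.3333·0.7500 = -1.0000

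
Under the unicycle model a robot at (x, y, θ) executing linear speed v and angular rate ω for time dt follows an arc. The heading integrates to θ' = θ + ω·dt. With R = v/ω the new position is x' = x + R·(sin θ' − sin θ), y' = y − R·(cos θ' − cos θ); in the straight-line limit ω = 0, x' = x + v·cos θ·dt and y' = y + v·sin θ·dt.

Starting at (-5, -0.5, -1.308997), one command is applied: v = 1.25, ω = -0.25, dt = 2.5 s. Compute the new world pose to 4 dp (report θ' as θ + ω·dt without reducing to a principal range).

θ' = -1.3090 + -0.25·2.5 = -1.9340
R = v/ω = 1.25/-0.25 = -5.0000
x' = -5 + -5.0000·(sin -1.9340 − sin -1.3090) = -5.1558
y' = -0.5 − -5.0000·(cos -1.9340 − cos -1.3090) = -3.5704

(-5.1558, -3.5704, -1.9340)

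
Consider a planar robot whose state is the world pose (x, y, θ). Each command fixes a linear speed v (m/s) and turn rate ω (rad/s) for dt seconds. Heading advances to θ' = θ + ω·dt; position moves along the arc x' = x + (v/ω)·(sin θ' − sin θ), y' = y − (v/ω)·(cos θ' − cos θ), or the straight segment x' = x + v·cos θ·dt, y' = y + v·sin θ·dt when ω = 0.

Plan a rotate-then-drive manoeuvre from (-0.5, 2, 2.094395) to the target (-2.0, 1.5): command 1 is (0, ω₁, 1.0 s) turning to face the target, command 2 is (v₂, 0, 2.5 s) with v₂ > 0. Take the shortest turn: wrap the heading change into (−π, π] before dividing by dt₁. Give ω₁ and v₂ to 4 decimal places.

ω₁ = 1.3689, v₂ = 0.6325

heading to target = atan2(1.5−2, -2−-0.5) = -2.8198
Δθ = wrap(-2.8198 − 2.0944) = 1.3689; ω₁ = Δθ/dt₁ = 1.3689
distance = √((-2−-0.5)² + (1.5−2)²) = 1.5811; v₂ = distance/dt₂ = 0.6325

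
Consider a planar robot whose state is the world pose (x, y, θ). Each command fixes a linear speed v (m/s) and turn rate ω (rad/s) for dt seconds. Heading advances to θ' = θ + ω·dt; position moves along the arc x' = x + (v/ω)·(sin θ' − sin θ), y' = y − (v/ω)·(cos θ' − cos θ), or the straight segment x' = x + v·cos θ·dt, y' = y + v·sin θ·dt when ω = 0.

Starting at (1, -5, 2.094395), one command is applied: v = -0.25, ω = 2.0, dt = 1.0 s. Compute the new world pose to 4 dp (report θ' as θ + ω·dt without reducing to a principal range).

(1.2101, -5.0099, 4.0944)

θ' = 2.0944 + 2.0·1.0 = 4.0944
R = v/ω = -0.25/2.0 = -0.1250
x' = 1 + -0.1250·(sin 4.0944 − sin 2.0944) = 1.2101
y' = -5 − -0.1250·(cos 4.0944 − cos 2.0944) = -5.0099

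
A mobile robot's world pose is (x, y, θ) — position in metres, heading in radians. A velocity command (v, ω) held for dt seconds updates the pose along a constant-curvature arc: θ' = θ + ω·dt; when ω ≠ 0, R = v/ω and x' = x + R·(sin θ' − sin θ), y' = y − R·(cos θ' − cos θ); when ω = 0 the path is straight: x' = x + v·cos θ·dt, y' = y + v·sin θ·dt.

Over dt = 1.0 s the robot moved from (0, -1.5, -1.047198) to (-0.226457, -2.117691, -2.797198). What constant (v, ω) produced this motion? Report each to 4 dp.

v = 0.7500, ω = -1.7500

Δθ = -2.797198 − -1.047198 = -1.750000
ω = Δθ/dt = -1.750000/1.0 = -1.7500
R = −Δy/(cos θ' − cos θ) = -0.4286
v = R·ω = -0.4286·-1.7500 = 0.7500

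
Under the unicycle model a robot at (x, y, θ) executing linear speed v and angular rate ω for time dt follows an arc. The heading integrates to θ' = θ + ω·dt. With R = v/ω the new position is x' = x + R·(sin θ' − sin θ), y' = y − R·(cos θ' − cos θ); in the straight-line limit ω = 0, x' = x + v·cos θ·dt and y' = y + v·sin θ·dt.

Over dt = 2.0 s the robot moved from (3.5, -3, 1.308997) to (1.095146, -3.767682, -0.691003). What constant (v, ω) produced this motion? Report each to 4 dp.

v = -1.5000, ω = -1.0000

Δθ = -0.691003 − 1.308997 = -2.000000
ω = Δθ/dt = -2.000000/2.0 = -1.0000
R = Δx/(sin θ' − sin θ) = 1.5000
v = R·ω = 1.5000·-1.0000 = -1.5000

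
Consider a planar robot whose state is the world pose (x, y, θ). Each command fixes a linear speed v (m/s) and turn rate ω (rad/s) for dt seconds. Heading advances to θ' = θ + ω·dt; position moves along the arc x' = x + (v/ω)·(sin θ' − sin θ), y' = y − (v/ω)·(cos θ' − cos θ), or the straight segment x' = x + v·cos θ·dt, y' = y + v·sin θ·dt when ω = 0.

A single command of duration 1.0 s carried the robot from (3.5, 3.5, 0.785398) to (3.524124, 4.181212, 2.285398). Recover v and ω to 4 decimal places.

Δθ = 2.285398 − 0.785398 = 1.500000
ω = Δθ/dt = 1.500000/1.0 = 1.5000
R = −Δy/(cos θ' − cos θ) = 0.5000
v = R·ω = 0.5000·1.5000 = 0.7500

v = 0.7500, ω = 1.5000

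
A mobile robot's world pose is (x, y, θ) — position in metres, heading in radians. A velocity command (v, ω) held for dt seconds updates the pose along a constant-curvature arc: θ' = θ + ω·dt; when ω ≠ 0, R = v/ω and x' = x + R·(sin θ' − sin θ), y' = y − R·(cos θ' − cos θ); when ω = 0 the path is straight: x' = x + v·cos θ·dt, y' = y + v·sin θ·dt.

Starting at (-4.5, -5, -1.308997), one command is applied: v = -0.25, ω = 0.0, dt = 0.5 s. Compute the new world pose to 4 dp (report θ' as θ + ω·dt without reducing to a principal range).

(-4.5324, -4.8793, -1.3090)

θ' = -1.3090 + 0.0·0.5 = -1.3090
ω = 0 → straight: x' = -4.5 + -0.25·cos(-1.3090)·0.5 = -4.5324
y' = -5 + -0.25·sin(-1.3090)·0.5 = -4.8793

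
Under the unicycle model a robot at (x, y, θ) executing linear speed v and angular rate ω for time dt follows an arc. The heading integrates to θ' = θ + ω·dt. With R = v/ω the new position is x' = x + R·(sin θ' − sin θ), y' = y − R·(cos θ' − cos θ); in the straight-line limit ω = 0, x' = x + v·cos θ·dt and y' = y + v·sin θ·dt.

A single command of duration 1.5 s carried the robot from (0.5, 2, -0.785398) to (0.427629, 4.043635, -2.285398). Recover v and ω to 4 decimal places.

Δθ = -2.285398 − -0.785398 = -1.500000
ω = Δθ/dt = -1.500000/1.5 = -1.0000
R = −Δy/(cos θ' − cos θ) = 1.5000
v = R·ω = 1.5000·-1.0000 = -1.5000

v = -1.5000, ω = -1.0000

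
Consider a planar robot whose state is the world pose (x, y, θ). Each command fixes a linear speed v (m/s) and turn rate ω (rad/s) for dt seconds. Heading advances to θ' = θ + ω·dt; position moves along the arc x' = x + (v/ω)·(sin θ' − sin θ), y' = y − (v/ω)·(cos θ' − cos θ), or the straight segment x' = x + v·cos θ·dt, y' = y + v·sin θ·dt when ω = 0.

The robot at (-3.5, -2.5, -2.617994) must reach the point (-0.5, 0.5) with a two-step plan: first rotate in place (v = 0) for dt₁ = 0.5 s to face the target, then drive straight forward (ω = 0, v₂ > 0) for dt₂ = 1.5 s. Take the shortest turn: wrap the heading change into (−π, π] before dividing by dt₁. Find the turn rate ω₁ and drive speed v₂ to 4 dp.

heading to target = atan2(0.5−-2.5, -0.5−-3.5) = 0.7854
Δθ = wrap(0.7854 − -2.6180) = -2.8798; ω₁ = Δθ/dt₁ = -5.7596
distance = √((-0.5−-3.5)² + (0.5−-2.5)²) = 4.2426; v₂ = distance/dt₂ = 2.8284

ω₁ = -5.7596, v₂ = 2.8284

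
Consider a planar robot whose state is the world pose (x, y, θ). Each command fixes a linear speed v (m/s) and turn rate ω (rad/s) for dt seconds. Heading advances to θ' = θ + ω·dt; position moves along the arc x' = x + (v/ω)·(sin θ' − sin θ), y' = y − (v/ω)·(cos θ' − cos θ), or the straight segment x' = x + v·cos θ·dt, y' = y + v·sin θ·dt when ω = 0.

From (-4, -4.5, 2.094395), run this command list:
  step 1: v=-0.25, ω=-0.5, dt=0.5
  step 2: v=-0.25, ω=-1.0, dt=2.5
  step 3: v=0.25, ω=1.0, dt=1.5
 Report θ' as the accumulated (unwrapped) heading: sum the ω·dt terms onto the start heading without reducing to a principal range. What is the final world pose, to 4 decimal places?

step 1: θ'=1.8444 (R=0.5000) → pose (-3.9516, -4.6149, 1.8444)
step 2: θ'=-0.6556 (R=0.2500) → pose (-4.3447, -4.8806, -0.6556)
step 3: θ'=0.8444 (R=0.2500) → pose (-4.0054, -4.8485, 0.8444)

(-4.0054, -4.8485, 0.8444)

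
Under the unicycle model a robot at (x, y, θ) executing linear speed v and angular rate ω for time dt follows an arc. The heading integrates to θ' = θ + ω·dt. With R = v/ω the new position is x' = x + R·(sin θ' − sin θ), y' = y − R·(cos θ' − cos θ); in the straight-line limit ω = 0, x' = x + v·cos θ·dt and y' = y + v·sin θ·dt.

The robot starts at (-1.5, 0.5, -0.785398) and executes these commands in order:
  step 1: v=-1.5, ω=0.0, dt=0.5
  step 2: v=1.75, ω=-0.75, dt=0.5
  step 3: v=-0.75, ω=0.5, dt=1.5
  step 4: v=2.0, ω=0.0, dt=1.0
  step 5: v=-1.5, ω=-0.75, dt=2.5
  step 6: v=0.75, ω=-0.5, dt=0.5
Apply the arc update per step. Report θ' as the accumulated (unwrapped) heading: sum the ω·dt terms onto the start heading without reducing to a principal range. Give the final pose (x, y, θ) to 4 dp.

(-1.4749, 3.1852, -2.5354)

step 1: θ'=-0.7854 (straight) → pose (-2.0303, 1.0303, -0.7854)
step 2: θ'=-1.1604 (R=-2.3333) → pose (-1.5407, 0.3114, -1.1604)
step 3: θ'=-0.4104 (R=-1.5000) → pose (-2.3176, 1.0883, -0.4104)
step 4: θ'=-0.4104 (straight) → pose (-0.4837, 0.2904, -0.4104)
step 5: θ'=-2.2854 (R=2.0000) → pose (-1.1965, 3.4349, -2.2854)
step 6: θ'=-2.5354 (R=-1.5000) → pose (-1.4749, 3.1852, -2.5354)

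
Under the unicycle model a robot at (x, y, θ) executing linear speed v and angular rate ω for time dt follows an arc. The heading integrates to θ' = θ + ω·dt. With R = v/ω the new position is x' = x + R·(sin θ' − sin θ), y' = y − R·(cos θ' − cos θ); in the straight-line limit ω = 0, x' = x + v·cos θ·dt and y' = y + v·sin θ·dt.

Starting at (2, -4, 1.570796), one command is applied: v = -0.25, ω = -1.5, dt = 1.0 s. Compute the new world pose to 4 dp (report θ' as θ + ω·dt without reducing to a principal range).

θ' = 1.5708 + -1.5·1.0 = 0.0708
R = v/ω = -0.25/-1.5 = 0.1667
x' = 2 + 0.1667·(sin 0.0708 − sin 1.5708) = 1.8451
y' = -4 − 0.1667·(cos 0.0708 − cos 1.5708) = -4.1662

(1.8451, -4.1662, 0.0708)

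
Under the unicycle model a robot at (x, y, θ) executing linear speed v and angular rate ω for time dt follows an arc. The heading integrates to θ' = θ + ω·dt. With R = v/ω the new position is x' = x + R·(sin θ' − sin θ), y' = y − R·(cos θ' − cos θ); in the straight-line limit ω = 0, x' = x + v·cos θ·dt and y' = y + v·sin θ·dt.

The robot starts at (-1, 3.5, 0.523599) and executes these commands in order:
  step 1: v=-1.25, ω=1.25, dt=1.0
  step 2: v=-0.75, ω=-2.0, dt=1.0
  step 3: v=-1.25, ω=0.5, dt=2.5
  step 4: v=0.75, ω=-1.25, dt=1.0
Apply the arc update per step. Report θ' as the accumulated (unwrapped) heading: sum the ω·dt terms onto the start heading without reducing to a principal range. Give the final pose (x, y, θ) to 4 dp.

(-3.9801, 1.1286, -0.2264)

step 1: θ'=1.7736 (R=-1.0000) → pose (-1.4795, 2.4326, 1.7736)
step 2: θ'=-0.2264 (R=0.3750) → pose (-1.9310, 1.9916, -0.2264)
step 3: θ'=1.0236 (R=-2.5000) → pose (-4.6271, 0.8561, 1.0236)
step 4: θ'=-0.2264 (R=-0.6000) → pose (-3.9801, 1.1286, -0.2264)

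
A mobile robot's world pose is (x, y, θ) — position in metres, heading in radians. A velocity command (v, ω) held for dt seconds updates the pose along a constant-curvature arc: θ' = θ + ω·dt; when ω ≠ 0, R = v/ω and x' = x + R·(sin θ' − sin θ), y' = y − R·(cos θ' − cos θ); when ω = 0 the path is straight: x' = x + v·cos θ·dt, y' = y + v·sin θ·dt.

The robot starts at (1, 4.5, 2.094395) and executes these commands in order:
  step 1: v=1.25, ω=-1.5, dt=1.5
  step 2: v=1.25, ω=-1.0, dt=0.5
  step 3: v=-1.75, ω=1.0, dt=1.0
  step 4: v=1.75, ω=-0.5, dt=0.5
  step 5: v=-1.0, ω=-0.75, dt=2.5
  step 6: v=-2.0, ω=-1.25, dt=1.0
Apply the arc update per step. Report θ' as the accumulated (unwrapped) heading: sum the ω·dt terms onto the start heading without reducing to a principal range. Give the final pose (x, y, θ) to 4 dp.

step 1: θ'=-0.1556 (R=-0.8333) → pose (1.8508, 5.7399, -0.1556)
step 2: θ'=-0.6556 (R=-1.2500) → pose (2.4192, 5.4959, -0.6556)
step 3: θ'=0.3444 (R=-1.7500) → pose (0.7614, 5.7559, 0.3444)
step 4: θ'=0.0944 (R=-3.5000) → pose (1.6132, 5.9459, 0.0944)
step 5: θ'=-1.7806 (R=1.3333) → pose (0.1835, 7.5510, -1.7806)
step 6: θ'=-3.0306 (R=1.6000) → pose (1.5712, 8.8079, -3.0306)

(1.5712, 8.8079, -3.0306)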